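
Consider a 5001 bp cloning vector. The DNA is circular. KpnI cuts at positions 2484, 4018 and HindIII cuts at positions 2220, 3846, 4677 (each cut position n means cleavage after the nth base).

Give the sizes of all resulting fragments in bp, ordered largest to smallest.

Combined cut positions (sorted): 2220, 2484, 3846, 4018, 4677.
Circular molecule, 5 cuts → 5 fragments:
  2484 − 2220 = 264 bp
  3846 − 2484 = 1362 bp
  4018 − 3846 = 172 bp
  4677 − 4018 = 659 bp
  wrap: 5001 − 4677 + 2220 = 2544 bp
Sorted largest to smallest: 2544, 1362, 659, 264, 172 bp.

2544, 1362, 659, 264, 172 bp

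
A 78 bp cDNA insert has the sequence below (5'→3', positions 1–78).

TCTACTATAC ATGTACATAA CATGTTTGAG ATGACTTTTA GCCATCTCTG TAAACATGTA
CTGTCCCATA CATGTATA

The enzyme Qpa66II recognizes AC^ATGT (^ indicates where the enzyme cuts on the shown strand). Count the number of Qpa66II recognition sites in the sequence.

4

ACATGT occurs starting at positions 9, 20, 54, 70.
Qpa66II cuts at 4 sites.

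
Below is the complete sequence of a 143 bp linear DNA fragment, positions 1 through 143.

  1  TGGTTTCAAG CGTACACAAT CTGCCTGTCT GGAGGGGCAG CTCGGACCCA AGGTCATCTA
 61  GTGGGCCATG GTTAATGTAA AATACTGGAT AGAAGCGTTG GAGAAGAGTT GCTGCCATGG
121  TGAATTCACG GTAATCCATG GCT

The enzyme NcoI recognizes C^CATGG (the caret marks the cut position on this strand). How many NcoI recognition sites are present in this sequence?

CCATGG occurs starting at positions 66, 115, 136.
NcoI cuts at 3 sites.

3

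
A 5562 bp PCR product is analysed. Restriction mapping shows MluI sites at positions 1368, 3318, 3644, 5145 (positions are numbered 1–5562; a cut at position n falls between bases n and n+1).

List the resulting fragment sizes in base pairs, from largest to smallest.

Linear molecule, 4 cuts → 5 fragments:
  1368 − 0 = 1368 bp
  3318 − 1368 = 1950 bp
  3644 − 3318 = 326 bp
  5145 − 3644 = 1501 bp
  5562 − 5145 = 417 bp
Sorted largest to smallest: 1950, 1501, 1368, 417, 326 bp.

1950, 1501, 1368, 417, 326 bp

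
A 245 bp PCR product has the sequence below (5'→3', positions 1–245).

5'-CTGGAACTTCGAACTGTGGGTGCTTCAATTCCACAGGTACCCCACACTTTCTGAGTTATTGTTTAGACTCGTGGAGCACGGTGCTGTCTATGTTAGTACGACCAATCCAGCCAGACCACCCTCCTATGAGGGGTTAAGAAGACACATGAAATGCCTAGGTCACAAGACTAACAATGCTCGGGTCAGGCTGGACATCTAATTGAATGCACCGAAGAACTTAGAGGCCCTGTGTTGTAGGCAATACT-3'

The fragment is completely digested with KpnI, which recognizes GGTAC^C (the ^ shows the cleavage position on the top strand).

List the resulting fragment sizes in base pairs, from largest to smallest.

The KpnI site (GGTACC) starts at position 36.
KpnI cuts after base 5 of each site (before the last base), so after position 40.
Linear molecule, 1 cut → 2 fragments:
  1–40 → 40 bp
  41–245 → 205 bp
Sorted largest to smallest: 205, 40 bp.

205, 40 bp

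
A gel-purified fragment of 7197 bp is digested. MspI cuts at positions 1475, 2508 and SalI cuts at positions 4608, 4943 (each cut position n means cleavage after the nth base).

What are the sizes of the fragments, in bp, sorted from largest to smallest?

2254, 2100, 1475, 1033, 335 bp

Combined cut positions (sorted): 1475, 2508, 4608, 4943.
Linear molecule, 4 cuts → 5 fragments:
  1475 − 0 = 1475 bp
  2508 − 1475 = 1033 bp
  4608 − 2508 = 2100 bp
  4943 − 4608 = 335 bp
  7197 − 4943 = 2254 bp
Sorted largest to smallest: 2254, 2100, 1475, 1033, 335 bp.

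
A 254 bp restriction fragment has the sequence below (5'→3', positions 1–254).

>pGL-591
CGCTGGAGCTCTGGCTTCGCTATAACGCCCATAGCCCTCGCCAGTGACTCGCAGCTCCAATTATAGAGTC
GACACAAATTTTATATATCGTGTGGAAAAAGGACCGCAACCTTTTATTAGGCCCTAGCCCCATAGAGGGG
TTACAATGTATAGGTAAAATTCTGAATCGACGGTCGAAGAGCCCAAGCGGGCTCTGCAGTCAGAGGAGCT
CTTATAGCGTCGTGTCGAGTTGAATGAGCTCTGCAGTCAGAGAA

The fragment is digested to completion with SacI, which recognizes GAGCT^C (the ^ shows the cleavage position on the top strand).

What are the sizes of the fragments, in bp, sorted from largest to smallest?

SacI sites (GAGCTC) start at positions 6, 206, 236.
SacI cuts after base 5 of each site (before the last base), so after positions 10, 210, 240.
Linear molecule, 3 cuts → 4 fragments:
  1–10 → 10 bp
  11–210 → 200 bp
  211–240 → 30 bp
  241–254 → 14 bp
Sorted largest to smallest: 200, 30, 14, 10 bp.

200, 30, 14, 10 bp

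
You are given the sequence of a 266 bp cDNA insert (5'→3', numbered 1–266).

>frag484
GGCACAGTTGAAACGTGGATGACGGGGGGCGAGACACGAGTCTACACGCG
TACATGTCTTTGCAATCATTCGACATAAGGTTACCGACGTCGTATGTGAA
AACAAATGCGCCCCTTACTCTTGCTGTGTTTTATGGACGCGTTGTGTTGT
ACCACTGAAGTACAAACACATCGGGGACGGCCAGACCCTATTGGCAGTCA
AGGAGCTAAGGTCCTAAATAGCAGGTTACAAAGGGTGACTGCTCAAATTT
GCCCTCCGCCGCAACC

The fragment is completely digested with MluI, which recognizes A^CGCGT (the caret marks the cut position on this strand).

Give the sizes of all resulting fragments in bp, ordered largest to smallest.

MluI sites (ACGCGT) start at positions 46, 137.
MluI cuts after the first base of each site, so after positions 46, 137.
Linear molecule, 2 cuts → 3 fragments:
  1–46 → 46 bp
  47–137 → 91 bp
  138–266 → 129 bp
Sorted largest to smallest: 129, 91, 46 bp.

129, 91, 46 bp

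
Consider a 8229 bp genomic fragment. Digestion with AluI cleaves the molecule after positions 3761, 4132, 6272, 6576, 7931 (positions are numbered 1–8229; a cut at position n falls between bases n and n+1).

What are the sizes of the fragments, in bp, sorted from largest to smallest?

3761, 2140, 1355, 371, 304, 298 bp

Linear molecule, 5 cuts → 6 fragments:
  3761 − 0 = 3761 bp
  4132 − 3761 = 371 bp
  6272 − 4132 = 2140 bp
  6576 − 6272 = 304 bp
  7931 − 6576 = 1355 bp
  8229 − 7931 = 298 bp
Sorted largest to smallest: 3761, 2140, 1355, 371, 304, 298 bp.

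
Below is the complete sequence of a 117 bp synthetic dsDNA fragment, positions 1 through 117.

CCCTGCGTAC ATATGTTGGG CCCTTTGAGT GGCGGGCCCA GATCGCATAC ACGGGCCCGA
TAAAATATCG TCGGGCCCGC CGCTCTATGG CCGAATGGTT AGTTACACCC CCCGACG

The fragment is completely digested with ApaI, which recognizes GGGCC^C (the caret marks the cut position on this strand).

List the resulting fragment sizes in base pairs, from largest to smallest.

ApaI sites (GGGCCC) start at positions 18, 34, 53, 73.
ApaI cuts after base 5 of each site (before the last base), so after positions 22, 38, 57, 77.
Linear molecule, 4 cuts → 5 fragments:
  1–22 → 22 bp
  23–38 → 16 bp
  39–57 → 19 bp
  58–77 → 20 bp
  78–117 → 40 bp
Sorted largest to smallest: 40, 22, 20, 19, 16 bp.

40, 22, 20, 19, 16 bp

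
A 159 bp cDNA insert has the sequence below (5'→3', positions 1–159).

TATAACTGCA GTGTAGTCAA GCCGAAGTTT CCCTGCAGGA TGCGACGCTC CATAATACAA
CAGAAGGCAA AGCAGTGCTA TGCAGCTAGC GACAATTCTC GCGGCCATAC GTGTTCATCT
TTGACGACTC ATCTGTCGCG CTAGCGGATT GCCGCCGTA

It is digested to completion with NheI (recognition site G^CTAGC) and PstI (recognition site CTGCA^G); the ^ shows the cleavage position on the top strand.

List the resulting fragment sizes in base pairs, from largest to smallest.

55, 48, 27, 19, 10 bp

NheI sites (GCTAGC) start at positions 85, 140.
NheI cuts after the first base of each site, so after positions 85, 140.
PstI sites (CTGCAG) start at positions 6, 33.
PstI cuts after base 5 of each site (before the last base), so after positions 10, 37.
Combined cut positions: 10, 37, 85, 140.
Linear molecule, 4 cuts → 5 fragments:
  1–10 → 10 bp
  11–37 → 27 bp
  38–85 → 48 bp
  86–140 → 55 bp
  141–159 → 19 bp
Sorted largest to smallest: 55, 48, 27, 19, 10 bp.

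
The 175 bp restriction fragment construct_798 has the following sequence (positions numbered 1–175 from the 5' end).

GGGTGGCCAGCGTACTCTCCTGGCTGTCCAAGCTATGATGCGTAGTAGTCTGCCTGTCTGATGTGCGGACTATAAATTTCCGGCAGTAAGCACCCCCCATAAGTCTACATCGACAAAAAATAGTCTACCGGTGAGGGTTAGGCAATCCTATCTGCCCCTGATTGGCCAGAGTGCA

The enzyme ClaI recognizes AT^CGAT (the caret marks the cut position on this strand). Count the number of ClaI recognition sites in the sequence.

No occurrence of ATCGAT is present in the sequence.
ClaI does not cut: 0 sites.

0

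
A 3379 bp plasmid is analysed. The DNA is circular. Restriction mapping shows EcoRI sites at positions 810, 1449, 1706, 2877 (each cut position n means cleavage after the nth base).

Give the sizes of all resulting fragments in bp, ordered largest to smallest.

1312, 1171, 639, 257 bp

Circular molecule, 4 cuts → 4 fragments:
  1449 − 810 = 639 bp
  1706 − 1449 = 257 bp
  2877 − 1706 = 1171 bp
  wrap: 3379 − 2877 + 810 = 1312 bp
Sorted largest to smallest: 1312, 1171, 639, 257 bp.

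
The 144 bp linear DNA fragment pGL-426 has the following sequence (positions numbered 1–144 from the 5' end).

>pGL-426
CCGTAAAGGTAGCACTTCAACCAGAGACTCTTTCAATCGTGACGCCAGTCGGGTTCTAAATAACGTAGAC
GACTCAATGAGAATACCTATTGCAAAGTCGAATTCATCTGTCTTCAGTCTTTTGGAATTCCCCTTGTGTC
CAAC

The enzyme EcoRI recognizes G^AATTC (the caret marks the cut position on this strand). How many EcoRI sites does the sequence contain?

GAATTC occurs starting at positions 100, 125.
EcoRI cuts at 2 sites.

2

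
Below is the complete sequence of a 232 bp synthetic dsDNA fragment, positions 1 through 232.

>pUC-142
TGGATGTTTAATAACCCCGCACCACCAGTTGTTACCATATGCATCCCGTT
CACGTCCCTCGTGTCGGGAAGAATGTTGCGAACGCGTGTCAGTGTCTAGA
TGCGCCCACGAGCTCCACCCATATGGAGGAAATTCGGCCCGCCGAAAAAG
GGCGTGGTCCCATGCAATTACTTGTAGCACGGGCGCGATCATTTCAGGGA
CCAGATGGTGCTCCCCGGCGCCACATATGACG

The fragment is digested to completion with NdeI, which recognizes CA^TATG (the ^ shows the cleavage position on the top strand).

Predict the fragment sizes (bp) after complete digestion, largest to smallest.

104, 84, 37, 7 bp

NdeI sites (CATATG) start at positions 36, 120, 224.
NdeI cuts after base 2 of each site, so after positions 37, 121, 225.
Linear molecule, 3 cuts → 4 fragments:
  1–37 → 37 bp
  38–121 → 84 bp
  122–225 → 104 bp
  226–232 → 7 bp
Sorted largest to smallest: 104, 84, 37, 7 bp.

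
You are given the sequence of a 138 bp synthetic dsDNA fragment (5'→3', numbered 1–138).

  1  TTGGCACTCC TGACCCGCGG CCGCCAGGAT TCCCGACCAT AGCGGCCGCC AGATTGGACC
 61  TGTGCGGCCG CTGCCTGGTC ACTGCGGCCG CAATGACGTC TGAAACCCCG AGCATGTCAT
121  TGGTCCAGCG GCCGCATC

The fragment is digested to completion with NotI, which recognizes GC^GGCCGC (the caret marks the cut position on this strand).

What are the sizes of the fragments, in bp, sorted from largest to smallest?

44, 25, 22, 20, 18, 9 bp

NotI sites (GCGGCCGC) start at positions 17, 42, 64, 84, 128.
NotI cuts after base 2 of each site, so after positions 18, 43, 65, 85, 129.
Linear molecule, 5 cuts → 6 fragments:
  1–18 → 18 bp
  19–43 → 25 bp
  44–65 → 22 bp
  66–85 → 20 bp
  86–129 → 44 bp
  130–138 → 9 bp
Sorted largest to smallest: 44, 25, 22, 20, 18, 9 bp.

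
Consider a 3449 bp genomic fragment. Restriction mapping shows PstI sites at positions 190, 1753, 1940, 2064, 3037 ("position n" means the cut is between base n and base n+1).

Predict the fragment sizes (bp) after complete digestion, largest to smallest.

1563, 973, 412, 190, 187, 124 bp

Linear molecule, 5 cuts → 6 fragments:
  190 − 0 = 190 bp
  1753 − 190 = 1563 bp
  1940 − 1753 = 187 bp
  2064 − 1940 = 124 bp
  3037 − 2064 = 973 bp
  3449 − 3037 = 412 bp
Sorted largest to smallest: 1563, 973, 412, 190, 187, 124 bp.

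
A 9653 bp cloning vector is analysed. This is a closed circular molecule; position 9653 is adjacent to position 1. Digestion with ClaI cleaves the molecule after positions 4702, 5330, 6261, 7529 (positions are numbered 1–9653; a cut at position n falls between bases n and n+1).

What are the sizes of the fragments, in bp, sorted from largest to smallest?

Circular molecule, 4 cuts → 4 fragments:
  5330 − 4702 = 628 bp
  6261 − 5330 = 931 bp
  7529 − 6261 = 1268 bp
  wrap: 9653 − 7529 + 4702 = 6826 bp
Sorted largest to smallest: 6826, 1268, 931, 628 bp.

6826, 1268, 931, 628 bp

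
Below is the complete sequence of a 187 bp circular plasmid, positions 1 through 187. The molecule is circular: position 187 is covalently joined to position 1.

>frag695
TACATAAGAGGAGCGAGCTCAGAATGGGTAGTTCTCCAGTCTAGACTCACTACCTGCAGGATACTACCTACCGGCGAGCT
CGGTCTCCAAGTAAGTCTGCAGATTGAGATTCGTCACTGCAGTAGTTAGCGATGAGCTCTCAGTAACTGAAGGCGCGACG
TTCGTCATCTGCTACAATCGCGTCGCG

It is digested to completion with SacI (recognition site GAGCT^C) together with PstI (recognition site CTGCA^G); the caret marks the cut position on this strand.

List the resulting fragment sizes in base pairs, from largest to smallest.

SacI sites (GAGCTC) start at positions 15, 76, 134.
SacI cuts after base 5 of each site (before the last base), so after positions 19, 80, 138.
PstI sites (CTGCAG) start at positions 54, 97, 117.
PstI cuts after base 5 of each site (before the last base), so after positions 58, 101, 121.
Combined cut positions: 19, 58, 80, 101, 121, 138.
Circular molecule, 6 cuts → 6 fragments:
  20–58 → 39 bp
  59–80 → 22 bp
  81–101 → 21 bp
  102–121 → 20 bp
  122–138 → 17 bp
  139–187 then 1–19 → 49 + 19 = 68 bp
Sorted largest to smallest: 68, 39, 22, 21, 20, 17 bp.

68, 39, 22, 21, 20, 17 bp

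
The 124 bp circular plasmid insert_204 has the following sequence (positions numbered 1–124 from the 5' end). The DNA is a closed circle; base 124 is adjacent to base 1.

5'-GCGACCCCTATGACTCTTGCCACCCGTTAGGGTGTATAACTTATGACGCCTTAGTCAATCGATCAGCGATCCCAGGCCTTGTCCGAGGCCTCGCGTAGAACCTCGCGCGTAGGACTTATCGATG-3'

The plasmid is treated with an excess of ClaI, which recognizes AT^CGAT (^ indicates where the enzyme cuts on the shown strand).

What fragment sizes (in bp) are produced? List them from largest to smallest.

ClaI sites (ATCGAT) start at positions 58, 118.
ClaI cuts after base 2 of each site, so after positions 59, 119.
Circular molecule, 2 cuts → 2 fragments:
  60–119 → 60 bp
  120–124 then 1–59 → 5 + 59 = 64 bp
Sorted largest to smallest: 64, 60 bp.

64, 60 bp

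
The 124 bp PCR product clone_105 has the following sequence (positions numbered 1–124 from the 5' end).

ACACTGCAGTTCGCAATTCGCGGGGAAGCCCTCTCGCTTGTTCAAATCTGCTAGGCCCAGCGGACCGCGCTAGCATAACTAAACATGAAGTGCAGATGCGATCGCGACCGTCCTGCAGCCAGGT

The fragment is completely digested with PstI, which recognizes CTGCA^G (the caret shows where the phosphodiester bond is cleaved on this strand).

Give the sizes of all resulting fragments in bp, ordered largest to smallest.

109, 8, 7 bp

PstI sites (CTGCAG) start at positions 4, 113.
PstI cuts after base 5 of each site (before the last base), so after positions 8, 117.
Linear molecule, 2 cuts → 3 fragments:
  1–8 → 8 bp
  9–117 → 109 bp
  118–124 → 7 bp
Sorted largest to smallest: 109, 8, 7 bp.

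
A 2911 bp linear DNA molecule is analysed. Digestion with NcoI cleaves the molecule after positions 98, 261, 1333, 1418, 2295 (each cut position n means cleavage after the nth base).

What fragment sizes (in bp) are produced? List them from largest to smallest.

1072, 877, 616, 163, 98, 85 bp

Linear molecule, 5 cuts → 6 fragments:
  98 − 0 = 98 bp
  261 − 98 = 163 bp
  1333 − 261 = 1072 bp
  1418 − 1333 = 85 bp
  2295 − 1418 = 877 bp
  2911 − 2295 = 616 bp
Sorted largest to smallest: 1072, 877, 616, 163, 98, 85 bp.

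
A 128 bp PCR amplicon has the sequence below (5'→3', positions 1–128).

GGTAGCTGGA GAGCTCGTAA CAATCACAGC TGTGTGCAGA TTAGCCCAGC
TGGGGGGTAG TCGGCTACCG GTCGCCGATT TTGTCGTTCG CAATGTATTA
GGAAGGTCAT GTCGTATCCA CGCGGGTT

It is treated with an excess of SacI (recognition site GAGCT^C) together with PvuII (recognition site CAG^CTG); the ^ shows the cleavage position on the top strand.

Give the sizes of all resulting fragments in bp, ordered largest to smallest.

The SacI site (GAGCTC) starts at position 11.
SacI cuts after base 5 of each site (before the last base), so after position 15.
PvuII sites (CAGCTG) start at positions 27, 47.
PvuII cuts after base 3 of each site, so after positions 29, 49.
Combined cut positions: 15, 29, 49.
Linear molecule, 3 cuts → 4 fragments:
  1–15 → 15 bp
  16–29 → 14 bp
  30–49 → 20 bp
  50–128 → 79 bp
Sorted largest to smallest: 79, 20, 15, 14 bp.

79, 20, 15, 14 bp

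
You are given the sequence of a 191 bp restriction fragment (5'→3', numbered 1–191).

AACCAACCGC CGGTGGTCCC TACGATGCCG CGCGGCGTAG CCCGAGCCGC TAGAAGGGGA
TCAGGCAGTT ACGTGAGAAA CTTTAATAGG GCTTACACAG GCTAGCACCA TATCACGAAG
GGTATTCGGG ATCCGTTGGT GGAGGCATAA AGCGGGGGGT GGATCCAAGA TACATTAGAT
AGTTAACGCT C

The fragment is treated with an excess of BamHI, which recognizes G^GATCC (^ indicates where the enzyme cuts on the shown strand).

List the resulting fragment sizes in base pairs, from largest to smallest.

129, 32, 30 bp

BamHI sites (GGATCC) start at positions 129, 161.
BamHI cuts after the first base of each site, so after positions 129, 161.
Linear molecule, 2 cuts → 3 fragments:
  1–129 → 129 bp
  130–161 → 32 bp
  162–191 → 30 bp
Sorted largest to smallest: 129, 32, 30 bp.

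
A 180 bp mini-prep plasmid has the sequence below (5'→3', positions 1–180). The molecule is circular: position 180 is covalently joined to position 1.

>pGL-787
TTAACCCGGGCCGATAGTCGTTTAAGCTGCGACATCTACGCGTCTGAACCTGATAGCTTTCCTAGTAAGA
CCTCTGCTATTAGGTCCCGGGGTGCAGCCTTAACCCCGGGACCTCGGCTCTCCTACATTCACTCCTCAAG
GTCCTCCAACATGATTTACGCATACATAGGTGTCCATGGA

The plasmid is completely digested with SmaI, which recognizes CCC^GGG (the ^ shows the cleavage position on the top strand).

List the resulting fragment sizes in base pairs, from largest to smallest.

SmaI sites (CCCGGG) start at positions 5, 86, 105.
SmaI cuts after base 3 of each site, so after positions 7, 88, 107.
Circular molecule, 3 cuts → 3 fragments:
  8–88 → 81 bp
  89–107 → 19 bp
  108–180 then 1–7 → 73 + 7 = 80 bp
Sorted largest to smallest: 81, 80, 19 bp.

81, 80, 19 bp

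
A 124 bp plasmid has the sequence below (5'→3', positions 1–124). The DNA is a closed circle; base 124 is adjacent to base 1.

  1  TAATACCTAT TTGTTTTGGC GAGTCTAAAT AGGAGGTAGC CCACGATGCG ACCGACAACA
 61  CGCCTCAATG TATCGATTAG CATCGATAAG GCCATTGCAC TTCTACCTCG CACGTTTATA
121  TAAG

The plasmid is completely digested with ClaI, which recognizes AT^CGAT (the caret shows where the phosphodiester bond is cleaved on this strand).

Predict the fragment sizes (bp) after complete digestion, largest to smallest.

114, 10 bp

ClaI sites (ATCGAT) start at positions 72, 82.
ClaI cuts after base 2 of each site, so after positions 73, 83.
Circular molecule, 2 cuts → 2 fragments:
  74–83 → 10 bp
  84–124 then 1–73 → 41 + 73 = 114 bp
Sorted largest to smallest: 114, 10 bp.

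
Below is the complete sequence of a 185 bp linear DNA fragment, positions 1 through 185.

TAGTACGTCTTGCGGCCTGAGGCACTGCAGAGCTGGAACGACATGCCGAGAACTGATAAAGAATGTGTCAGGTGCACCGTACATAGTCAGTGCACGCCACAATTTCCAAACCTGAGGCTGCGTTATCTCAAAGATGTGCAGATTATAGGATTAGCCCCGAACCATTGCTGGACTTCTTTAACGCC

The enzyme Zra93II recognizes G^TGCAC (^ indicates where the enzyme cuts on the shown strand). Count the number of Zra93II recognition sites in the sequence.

GTGCAC occurs starting at positions 72, 90.
Zra93II cuts at 2 sites.

2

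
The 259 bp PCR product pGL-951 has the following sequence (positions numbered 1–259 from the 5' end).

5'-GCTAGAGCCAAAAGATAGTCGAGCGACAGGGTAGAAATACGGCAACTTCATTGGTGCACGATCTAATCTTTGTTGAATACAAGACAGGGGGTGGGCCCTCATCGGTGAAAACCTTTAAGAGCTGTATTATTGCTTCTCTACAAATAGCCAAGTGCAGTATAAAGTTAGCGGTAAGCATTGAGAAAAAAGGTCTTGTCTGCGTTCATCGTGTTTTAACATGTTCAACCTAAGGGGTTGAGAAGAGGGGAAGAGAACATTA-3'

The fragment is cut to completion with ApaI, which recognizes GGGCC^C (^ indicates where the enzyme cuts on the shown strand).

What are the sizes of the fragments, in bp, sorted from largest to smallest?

The ApaI site (GGGCCC) starts at position 93.
ApaI cuts after base 5 of each site (before the last base), so after position 97.
Linear molecule, 1 cut → 2 fragments:
  1–97 → 97 bp
  98–259 → 162 bp
Sorted largest to smallest: 162, 97 bp.

162, 97 bp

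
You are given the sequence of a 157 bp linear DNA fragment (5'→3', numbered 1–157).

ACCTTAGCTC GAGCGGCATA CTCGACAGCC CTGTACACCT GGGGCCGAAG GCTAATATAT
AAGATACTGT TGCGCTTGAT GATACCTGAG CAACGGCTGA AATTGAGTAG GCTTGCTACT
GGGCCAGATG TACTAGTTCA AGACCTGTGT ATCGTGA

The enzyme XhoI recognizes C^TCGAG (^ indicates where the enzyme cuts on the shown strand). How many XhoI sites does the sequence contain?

1

CTCGAG occurs starting at position 8.
XhoI cuts at 1 site.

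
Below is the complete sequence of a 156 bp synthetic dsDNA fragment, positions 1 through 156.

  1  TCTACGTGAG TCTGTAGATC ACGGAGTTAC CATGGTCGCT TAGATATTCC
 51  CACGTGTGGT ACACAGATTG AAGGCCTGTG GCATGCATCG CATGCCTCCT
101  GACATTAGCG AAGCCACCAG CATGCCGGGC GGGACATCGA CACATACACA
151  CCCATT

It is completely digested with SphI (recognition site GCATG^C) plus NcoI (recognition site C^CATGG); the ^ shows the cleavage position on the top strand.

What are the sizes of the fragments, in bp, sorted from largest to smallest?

55, 32, 30, 30, 9 bp

SphI sites (GCATGC) start at positions 81, 90, 120.
SphI cuts after base 5 of each site (before the last base), so after positions 85, 94, 124.
The NcoI site (CCATGG) starts at position 30.
NcoI cuts after the first base of each site, so after position 30.
Combined cut positions: 30, 85, 94, 124.
Linear molecule, 4 cuts → 5 fragments:
  1–30 → 30 bp
  31–85 → 55 bp
  86–94 → 9 bp
  95–124 → 30 bp
  125–156 → 32 bp
Sorted largest to smallest: 55, 32, 30, 30, 9 bp.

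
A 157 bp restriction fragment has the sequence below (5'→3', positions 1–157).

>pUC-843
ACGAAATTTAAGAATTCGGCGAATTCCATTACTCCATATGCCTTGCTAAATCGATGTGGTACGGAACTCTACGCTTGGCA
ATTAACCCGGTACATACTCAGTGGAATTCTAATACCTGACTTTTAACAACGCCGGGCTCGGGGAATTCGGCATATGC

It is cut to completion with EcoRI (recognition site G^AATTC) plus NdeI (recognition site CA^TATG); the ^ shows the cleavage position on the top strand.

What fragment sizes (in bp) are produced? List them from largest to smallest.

68, 39, 15, 12, 9, 9, 5 bp

EcoRI sites (GAATTC) start at positions 12, 21, 104, 143.
EcoRI cuts after the first base of each site, so after positions 12, 21, 104, 143.
NdeI sites (CATATG) start at positions 35, 151.
NdeI cuts after base 2 of each site, so after positions 36, 152.
Combined cut positions: 12, 21, 36, 104, 143, 152.
Linear molecule, 6 cuts → 7 fragments:
  1–12 → 12 bp
  13–21 → 9 bp
  22–36 → 15 bp
  37–104 → 68 bp
  105–143 → 39 bp
  144–152 → 9 bp
  153–157 → 5 bp
Sorted largest to smallest: 68, 39, 15, 12, 9, 9, 5 bp.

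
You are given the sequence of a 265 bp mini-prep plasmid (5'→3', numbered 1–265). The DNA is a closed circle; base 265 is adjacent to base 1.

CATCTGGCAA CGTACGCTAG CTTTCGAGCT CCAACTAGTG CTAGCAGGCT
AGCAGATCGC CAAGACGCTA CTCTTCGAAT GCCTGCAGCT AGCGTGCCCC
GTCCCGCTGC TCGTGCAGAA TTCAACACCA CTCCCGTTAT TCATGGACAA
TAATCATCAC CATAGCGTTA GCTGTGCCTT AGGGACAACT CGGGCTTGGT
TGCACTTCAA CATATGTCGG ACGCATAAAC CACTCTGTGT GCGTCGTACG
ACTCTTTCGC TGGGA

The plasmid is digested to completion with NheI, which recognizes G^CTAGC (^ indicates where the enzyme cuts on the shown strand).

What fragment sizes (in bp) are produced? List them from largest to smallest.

NheI sites (GCTAGC) start at positions 16, 40, 48, 88.
NheI cuts after the first base of each site, so after positions 16, 40, 48, 88.
Circular molecule, 4 cuts → 4 fragments:
  17–40 → 24 bp
  41–48 → 8 bp
  49–88 → 40 bp
  89–265 then 1–16 → 177 + 16 = 193 bp
Sorted largest to smallest: 193, 40, 24, 8 bp.

193, 40, 24, 8 bp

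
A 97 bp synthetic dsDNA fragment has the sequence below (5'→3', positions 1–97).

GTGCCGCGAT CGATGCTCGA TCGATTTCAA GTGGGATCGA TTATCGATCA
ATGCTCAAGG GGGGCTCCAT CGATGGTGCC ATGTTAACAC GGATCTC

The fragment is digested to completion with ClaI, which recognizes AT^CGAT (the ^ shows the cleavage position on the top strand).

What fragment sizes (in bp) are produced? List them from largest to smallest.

ClaI sites (ATCGAT) start at positions 9, 20, 36, 43, 69.
ClaI cuts after base 2 of each site, so after positions 10, 21, 37, 44, 70.
Linear molecule, 5 cuts → 6 fragments:
  1–10 → 10 bp
  11–21 → 11 bp
  22–37 → 16 bp
  38–44 → 7 bp
  45–70 → 26 bp
  71–97 → 27 bp
Sorted largest to smallest: 27, 26, 16, 11, 10, 7 bp.

27, 26, 16, 11, 10, 7 bp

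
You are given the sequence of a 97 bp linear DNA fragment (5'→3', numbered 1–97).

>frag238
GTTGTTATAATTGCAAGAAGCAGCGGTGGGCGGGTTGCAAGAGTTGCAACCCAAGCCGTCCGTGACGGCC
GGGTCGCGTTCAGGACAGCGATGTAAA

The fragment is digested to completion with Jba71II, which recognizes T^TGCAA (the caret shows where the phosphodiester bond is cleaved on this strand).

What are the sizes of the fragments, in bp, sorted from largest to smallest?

53, 24, 11, 9 bp

Jba71II sites (TTGCAA) start at positions 11, 35, 44.
Jba71II cuts after the first base of each site, so after positions 11, 35, 44.
Linear molecule, 3 cuts → 4 fragments:
  1–11 → 11 bp
  12–35 → 24 bp
  36–44 → 9 bp
  45–97 → 53 bp
Sorted largest to smallest: 53, 24, 11, 9 bp.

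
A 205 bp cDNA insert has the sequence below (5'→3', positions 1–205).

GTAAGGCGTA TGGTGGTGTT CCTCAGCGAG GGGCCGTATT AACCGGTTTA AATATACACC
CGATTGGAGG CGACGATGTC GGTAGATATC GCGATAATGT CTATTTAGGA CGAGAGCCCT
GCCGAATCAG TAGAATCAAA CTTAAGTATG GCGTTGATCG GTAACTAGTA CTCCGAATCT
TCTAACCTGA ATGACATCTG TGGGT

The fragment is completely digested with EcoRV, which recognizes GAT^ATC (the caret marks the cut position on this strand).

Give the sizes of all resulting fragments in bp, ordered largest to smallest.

118, 87 bp

The EcoRV site (GATATC) starts at position 85.
EcoRV cuts after base 3 of each site, so after position 87.
Linear molecule, 1 cut → 2 fragments:
  1–87 → 87 bp
  88–205 → 118 bp
Sorted largest to smallest: 118, 87 bp.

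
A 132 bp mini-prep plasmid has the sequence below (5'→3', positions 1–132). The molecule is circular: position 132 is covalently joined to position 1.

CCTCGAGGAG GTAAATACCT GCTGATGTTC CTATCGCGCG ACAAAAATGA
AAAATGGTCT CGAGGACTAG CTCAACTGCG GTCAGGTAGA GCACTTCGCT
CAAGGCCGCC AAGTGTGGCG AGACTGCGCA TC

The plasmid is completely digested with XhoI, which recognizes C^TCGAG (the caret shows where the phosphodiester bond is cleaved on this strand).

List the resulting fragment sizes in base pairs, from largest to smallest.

75, 57 bp

XhoI sites (CTCGAG) start at positions 2, 59.
XhoI cuts after the first base of each site, so after positions 2, 59.
Circular molecule, 2 cuts → 2 fragments:
  3–59 → 57 bp
  60–132 then 1–2 → 73 + 2 = 75 bp
Sorted largest to smallest: 75, 57 bp.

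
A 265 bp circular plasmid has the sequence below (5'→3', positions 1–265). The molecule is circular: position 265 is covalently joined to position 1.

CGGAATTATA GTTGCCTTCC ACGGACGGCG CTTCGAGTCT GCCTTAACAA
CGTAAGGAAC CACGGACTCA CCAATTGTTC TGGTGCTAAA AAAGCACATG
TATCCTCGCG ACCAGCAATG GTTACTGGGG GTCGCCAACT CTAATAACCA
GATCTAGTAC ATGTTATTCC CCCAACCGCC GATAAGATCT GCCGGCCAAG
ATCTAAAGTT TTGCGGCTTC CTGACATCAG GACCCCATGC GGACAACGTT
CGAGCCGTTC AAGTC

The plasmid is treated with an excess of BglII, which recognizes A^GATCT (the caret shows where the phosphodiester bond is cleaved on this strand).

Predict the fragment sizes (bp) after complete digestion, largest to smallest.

216, 35, 14 bp

BglII sites (AGATCT) start at positions 150, 185, 199.
BglII cuts after the first base of each site, so after positions 150, 185, 199.
Circular molecule, 3 cuts → 3 fragments:
  151–185 → 35 bp
  186–199 → 14 bp
  200–265 then 1–150 → 66 + 150 = 216 bp
Sorted largest to smallest: 216, 35, 14 bp.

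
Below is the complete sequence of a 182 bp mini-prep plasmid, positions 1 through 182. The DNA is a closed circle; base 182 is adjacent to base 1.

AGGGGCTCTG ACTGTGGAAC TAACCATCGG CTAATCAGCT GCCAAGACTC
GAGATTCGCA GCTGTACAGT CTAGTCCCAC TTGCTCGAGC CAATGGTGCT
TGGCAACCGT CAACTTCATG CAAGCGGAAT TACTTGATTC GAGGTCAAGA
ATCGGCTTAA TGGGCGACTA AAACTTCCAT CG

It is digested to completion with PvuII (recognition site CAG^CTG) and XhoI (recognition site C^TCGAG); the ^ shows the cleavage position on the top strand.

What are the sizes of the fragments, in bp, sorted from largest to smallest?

136, 23, 13, 10 bp

PvuII sites (CAGCTG) start at positions 36, 59.
PvuII cuts after base 3 of each site, so after positions 38, 61.
XhoI sites (CTCGAG) start at positions 48, 84.
XhoI cuts after the first base of each site, so after positions 48, 84.
Combined cut positions: 38, 48, 61, 84.
Circular molecule, 4 cuts → 4 fragments:
  39–48 → 10 bp
  49–61 → 13 bp
  62–84 → 23 bp
  85–182 then 1–38 → 98 + 38 = 136 bp
Sorted largest to smallest: 136, 23, 13, 10 bp.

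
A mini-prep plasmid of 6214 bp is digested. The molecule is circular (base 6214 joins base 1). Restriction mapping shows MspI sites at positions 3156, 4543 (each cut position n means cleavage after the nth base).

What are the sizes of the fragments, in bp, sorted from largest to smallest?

4827, 1387 bp

Circular molecule, 2 cuts → 2 fragments:
  4543 − 3156 = 1387 bp
  wrap: 6214 − 4543 + 3156 = 4827 bp
Sorted largest to smallest: 4827, 1387 bp.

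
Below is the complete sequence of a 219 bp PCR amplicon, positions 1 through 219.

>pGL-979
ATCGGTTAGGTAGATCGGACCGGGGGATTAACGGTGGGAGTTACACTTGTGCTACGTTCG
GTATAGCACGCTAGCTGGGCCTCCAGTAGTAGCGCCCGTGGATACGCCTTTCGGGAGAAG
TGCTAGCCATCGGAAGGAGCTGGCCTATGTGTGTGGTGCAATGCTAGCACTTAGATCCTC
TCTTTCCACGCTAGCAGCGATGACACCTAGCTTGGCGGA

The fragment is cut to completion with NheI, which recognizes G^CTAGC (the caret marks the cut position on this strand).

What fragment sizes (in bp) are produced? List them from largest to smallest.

70, 52, 41, 29, 27 bp

NheI sites (GCTAGC) start at positions 70, 122, 163, 190.
NheI cuts after the first base of each site, so after positions 70, 122, 163, 190.
Linear molecule, 4 cuts → 5 fragments:
  1–70 → 70 bp
  71–122 → 52 bp
  123–163 → 41 bp
  164–190 → 27 bp
  191–219 → 29 bp
Sorted largest to smallest: 70, 52, 41, 29, 27 bp.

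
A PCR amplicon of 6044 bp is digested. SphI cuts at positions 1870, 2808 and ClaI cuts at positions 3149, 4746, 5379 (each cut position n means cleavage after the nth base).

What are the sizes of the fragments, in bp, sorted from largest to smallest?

1870, 1597, 938, 665, 633, 341 bp

Combined cut positions (sorted): 1870, 2808, 3149, 4746, 5379.
Linear molecule, 5 cuts → 6 fragments:
  1870 − 0 = 1870 bp
  2808 − 1870 = 938 bp
  3149 − 2808 = 341 bp
  4746 − 3149 = 1597 bp
  5379 − 4746 = 633 bp
  6044 − 5379 = 665 bp
Sorted largest to smallest: 1870, 1597, 938, 665, 633, 341 bp.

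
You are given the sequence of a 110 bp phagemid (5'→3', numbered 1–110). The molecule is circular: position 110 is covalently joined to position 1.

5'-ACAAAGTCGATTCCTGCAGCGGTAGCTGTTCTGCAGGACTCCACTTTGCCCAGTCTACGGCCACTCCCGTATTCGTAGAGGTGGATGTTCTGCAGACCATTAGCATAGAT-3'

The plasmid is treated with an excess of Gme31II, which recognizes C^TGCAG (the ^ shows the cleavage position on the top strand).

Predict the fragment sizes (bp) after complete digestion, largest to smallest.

59, 34, 17 bp

Gme31II sites (CTGCAG) start at positions 14, 31, 90.
Gme31II cuts after the first base of each site, so after positions 14, 31, 90.
Circular molecule, 3 cuts → 3 fragments:
  15–31 → 17 bp
  32–90 → 59 bp
  91–110 then 1–14 → 20 + 14 = 34 bp
Sorted largest to smallest: 59, 34, 17 bp.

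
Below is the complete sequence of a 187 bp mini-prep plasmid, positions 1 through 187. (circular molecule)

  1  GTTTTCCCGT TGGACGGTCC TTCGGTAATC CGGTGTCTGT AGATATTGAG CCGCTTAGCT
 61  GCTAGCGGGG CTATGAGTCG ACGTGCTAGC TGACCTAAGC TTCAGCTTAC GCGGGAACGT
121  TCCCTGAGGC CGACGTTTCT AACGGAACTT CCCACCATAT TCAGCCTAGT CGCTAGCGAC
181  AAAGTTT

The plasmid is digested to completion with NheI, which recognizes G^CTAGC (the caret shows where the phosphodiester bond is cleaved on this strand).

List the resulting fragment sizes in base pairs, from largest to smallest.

NheI sites (GCTAGC) start at positions 61, 85, 172.
NheI cuts after the first base of each site, so after positions 61, 85, 172.
Circular molecule, 3 cuts → 3 fragments:
  62–85 → 24 bp
  86–172 → 87 bp
  173–187 then 1–61 → 15 + 61 = 76 bp
Sorted largest to smallest: 87, 76, 24 bp.

87, 76, 24 bp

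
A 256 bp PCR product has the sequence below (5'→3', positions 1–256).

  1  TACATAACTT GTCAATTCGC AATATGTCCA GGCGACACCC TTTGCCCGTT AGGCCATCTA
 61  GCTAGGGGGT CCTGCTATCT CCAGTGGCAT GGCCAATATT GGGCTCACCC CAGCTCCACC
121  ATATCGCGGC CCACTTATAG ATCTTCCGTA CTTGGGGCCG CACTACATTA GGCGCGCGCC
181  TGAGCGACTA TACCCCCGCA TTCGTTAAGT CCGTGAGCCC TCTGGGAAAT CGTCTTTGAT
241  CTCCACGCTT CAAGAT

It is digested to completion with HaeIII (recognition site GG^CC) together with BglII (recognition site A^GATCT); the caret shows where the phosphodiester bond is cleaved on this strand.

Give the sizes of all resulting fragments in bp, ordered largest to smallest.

99, 53, 39, 37, 18, 10 bp

HaeIII sites (GGCC) start at positions 52, 91, 128, 156.
HaeIII cuts after base 2 of each site, so after positions 53, 92, 129, 157.
The BglII site (AGATCT) starts at position 139.
BglII cuts after the first base of each site, so after position 139.
Combined cut positions: 53, 92, 129, 139, 157.
Linear molecule, 5 cuts → 6 fragments:
  1–53 → 53 bp
  54–92 → 39 bp
  93–129 → 37 bp
  130–139 → 10 bp
  140–157 → 18 bp
  158–256 → 99 bp
Sorted largest to smallest: 99, 53, 39, 37, 18, 10 bp.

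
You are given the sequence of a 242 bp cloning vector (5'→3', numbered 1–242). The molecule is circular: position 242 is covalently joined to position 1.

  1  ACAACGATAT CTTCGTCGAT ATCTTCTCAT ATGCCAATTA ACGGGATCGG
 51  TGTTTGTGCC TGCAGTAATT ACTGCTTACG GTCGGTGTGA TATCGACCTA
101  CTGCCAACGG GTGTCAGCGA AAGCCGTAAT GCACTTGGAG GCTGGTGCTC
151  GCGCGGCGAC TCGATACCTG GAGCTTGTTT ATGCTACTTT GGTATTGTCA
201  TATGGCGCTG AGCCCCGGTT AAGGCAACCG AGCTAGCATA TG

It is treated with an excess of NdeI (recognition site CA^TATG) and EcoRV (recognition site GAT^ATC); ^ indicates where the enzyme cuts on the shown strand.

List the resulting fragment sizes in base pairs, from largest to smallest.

NdeI sites (CATATG) start at positions 28, 199, 237.
NdeI cuts after base 2 of each site, so after positions 29, 200, 238.
EcoRV sites (GATATC) start at positions 6, 18, 89.
EcoRV cuts after base 3 of each site, so after positions 8, 20, 91.
Combined cut positions: 8, 20, 29, 91, 200, 238.
Circular molecule, 6 cuts → 6 fragments:
  9–20 → 12 bp
  21–29 → 9 bp
  30–91 → 62 bp
  92–200 → 109 bp
  201–238 → 38 bp
  239–242 then 1–8 → 4 + 8 = 12 bp
Sorted largest to smallest: 109, 62, 38, 12, 12, 9 bp.

109, 62, 38, 12, 12, 9 bp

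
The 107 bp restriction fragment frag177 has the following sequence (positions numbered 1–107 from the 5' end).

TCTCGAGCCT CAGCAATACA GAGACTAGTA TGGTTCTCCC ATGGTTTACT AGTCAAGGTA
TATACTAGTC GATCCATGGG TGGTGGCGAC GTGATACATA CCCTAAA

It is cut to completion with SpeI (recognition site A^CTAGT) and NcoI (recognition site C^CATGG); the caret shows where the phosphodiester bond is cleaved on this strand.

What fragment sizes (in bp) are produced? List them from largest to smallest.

SpeI sites (ACTAGT) start at positions 24, 48, 64.
SpeI cuts after the first base of each site, so after positions 24, 48, 64.
NcoI sites (CCATGG) start at positions 39, 74.
NcoI cuts after the first base of each site, so after positions 39, 74.
Combined cut positions: 24, 39, 48, 64, 74.
Linear molecule, 5 cuts → 6 fragments:
  1–24 → 24 bp
  25–39 → 15 bp
  40–48 → 9 bp
  49–64 → 16 bp
  65–74 → 10 bp
  75–107 → 33 bp
Sorted largest to smallest: 33, 24, 16, 15, 10, 9 bp.

33, 24, 16, 15, 10, 9 bp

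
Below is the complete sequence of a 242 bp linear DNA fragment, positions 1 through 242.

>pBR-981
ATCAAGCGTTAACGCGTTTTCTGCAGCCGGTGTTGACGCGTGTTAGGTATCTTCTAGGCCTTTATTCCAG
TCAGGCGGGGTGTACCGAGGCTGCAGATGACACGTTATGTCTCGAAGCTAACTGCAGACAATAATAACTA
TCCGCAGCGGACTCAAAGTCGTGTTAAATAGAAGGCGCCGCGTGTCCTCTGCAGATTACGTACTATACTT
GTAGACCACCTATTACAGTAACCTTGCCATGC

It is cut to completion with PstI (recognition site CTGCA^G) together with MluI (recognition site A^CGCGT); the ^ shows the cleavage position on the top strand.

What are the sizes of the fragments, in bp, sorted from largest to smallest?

PstI sites (CTGCAG) start at positions 21, 91, 122, 189.
PstI cuts after base 5 of each site (before the last base), so after positions 25, 95, 126, 193.
MluI sites (ACGCGT) start at positions 12, 36.
MluI cuts after the first base of each site, so after positions 12, 36.
Combined cut positions: 12, 25, 36, 95, 126, 193.
Linear molecule, 6 cuts → 7 fragments:
  1–12 → 12 bp
  13–25 → 13 bp
  26–36 → 11 bp
  37–95 → 59 bp
  96–126 → 31 bp
  127–193 → 67 bp
  194–242 → 49 bp
Sorted largest to smallest: 67, 59, 49, 31, 13, 12, 11 bp.

67, 59, 49, 31, 13, 12, 11 bp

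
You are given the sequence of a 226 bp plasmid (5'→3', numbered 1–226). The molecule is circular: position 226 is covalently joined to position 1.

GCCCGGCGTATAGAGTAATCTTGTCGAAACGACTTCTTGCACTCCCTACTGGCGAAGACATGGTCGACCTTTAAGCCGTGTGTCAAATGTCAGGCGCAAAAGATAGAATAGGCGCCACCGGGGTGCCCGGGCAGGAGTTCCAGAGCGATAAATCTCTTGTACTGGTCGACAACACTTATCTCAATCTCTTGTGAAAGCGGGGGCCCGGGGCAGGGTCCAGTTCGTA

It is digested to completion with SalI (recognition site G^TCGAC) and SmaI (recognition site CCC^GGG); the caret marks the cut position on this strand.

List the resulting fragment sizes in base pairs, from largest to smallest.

83, 65, 41, 37 bp

SalI sites (GTCGAC) start at positions 63, 165.
SalI cuts after the first base of each site, so after positions 63, 165.
SmaI sites (CCCGGG) start at positions 126, 204.
SmaI cuts after base 3 of each site, so after positions 128, 206.
Combined cut positions: 63, 128, 165, 206.
Circular molecule, 4 cuts → 4 fragments:
  64–128 → 65 bp
  129–165 → 37 bp
  166–206 → 41 bp
  207–226 then 1–63 → 20 + 63 = 83 bp
Sorted largest to smallest: 83, 65, 41, 37 bp.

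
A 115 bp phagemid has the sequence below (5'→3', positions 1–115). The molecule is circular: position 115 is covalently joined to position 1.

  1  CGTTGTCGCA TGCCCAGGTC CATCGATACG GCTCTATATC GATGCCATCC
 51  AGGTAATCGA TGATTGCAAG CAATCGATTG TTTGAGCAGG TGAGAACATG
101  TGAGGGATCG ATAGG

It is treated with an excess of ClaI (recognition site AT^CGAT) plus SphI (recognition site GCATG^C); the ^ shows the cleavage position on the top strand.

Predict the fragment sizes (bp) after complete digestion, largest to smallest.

ClaI sites (ATCGAT) start at positions 22, 38, 56, 73, 107.
ClaI cuts after base 2 of each site, so after positions 23, 39, 57, 74, 108.
The SphI site (GCATGC) starts at position 8.
SphI cuts after base 5 of each site (before the last base), so after position 12.
Combined cut positions: 12, 23, 39, 57, 74, 108.
Circular molecule, 6 cuts → 6 fragments:
  13–23 → 11 bp
  24–39 → 16 bp
  40–57 → 18 bp
  58–74 → 17 bp
  75–108 → 34 bp
  109–115 then 1–12 → 7 + 12 = 19 bp
Sorted largest to smallest: 34, 19, 18, 17, 16, 11 bp.

34, 19, 18, 17, 16, 11 bp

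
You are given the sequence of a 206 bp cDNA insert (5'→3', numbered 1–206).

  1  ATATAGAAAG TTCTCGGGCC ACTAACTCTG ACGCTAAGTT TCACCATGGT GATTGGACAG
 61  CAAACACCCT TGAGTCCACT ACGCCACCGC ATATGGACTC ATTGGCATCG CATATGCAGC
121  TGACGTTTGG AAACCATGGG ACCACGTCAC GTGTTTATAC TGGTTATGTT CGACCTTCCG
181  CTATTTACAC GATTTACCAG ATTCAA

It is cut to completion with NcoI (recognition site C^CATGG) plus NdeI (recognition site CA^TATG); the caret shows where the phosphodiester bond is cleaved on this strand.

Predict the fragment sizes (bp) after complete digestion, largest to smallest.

72, 47, 44, 22, 21 bp

NcoI sites (CCATGG) start at positions 44, 134.
NcoI cuts after the first base of each site, so after positions 44, 134.
NdeI sites (CATATG) start at positions 90, 111.
NdeI cuts after base 2 of each site, so after positions 91, 112.
Combined cut positions: 44, 91, 112, 134.
Linear molecule, 4 cuts → 5 fragments:
  1–44 → 44 bp
  45–91 → 47 bp
  92–112 → 21 bp
  113–134 → 22 bp
  135–206 → 72 bp
Sorted largest to smallest: 72, 47, 44, 22, 21 bp.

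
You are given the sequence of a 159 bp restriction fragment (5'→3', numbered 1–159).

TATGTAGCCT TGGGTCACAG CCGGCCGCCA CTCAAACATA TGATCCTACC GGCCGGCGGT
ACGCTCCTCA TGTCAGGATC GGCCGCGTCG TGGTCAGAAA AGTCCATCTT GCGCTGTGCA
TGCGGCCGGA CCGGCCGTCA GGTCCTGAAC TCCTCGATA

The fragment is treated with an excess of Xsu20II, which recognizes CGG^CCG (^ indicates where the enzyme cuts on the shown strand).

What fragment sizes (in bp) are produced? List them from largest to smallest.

43, 30, 28, 25, 24, 9 bp

Xsu20II sites (CGGCCG) start at positions 22, 50, 80, 123, 132.
Xsu20II cuts after base 3 of each site, so after positions 24, 52, 82, 125, 134.
Linear molecule, 5 cuts → 6 fragments:
  1–24 → 24 bp
  25–52 → 28 bp
  53–82 → 30 bp
  83–125 → 43 bp
  126–134 → 9 bp
  135–159 → 25 bp
Sorted largest to smallest: 43, 30, 28, 25, 24, 9 bp.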